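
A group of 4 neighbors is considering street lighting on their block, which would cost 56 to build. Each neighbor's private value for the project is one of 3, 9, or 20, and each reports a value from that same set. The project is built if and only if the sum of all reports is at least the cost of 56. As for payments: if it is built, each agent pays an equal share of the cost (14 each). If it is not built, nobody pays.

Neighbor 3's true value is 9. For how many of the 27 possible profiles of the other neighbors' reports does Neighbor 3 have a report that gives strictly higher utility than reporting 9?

Others report (9, 20, 20): truth gives -5; report 3 gives 0 > -5. Violating.
Others report (20, 9, 20): truth gives -5; report 3 gives 0 > -5. Violating.
Others report (20, 20, 9): truth gives -5; report 3 gives 0 > -5. Violating.
Others report (3, 3, 3): truth gives 0; no alternative beats it.
Others report (3, 3, 9): truth gives 0; no alternative beats it.
(Checking all 27 profiles: 3 have a profitable deviation, 24 do not.)

3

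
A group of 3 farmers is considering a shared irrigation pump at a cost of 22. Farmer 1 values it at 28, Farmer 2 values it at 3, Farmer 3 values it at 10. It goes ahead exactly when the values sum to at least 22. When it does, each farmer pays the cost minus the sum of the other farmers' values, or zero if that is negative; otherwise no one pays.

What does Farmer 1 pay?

Total value 41 ≥ cost 22, so the project is built.
The other farmers' values sum to 13.
Cost minus that sum is 22 - 13 = 9.

9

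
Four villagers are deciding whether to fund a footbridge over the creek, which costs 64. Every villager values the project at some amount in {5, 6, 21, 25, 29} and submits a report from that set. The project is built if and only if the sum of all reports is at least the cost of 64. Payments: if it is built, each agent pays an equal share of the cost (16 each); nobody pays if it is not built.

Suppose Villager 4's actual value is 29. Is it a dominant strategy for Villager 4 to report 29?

Yes

Check each profile of the others' reports and compare truth against every alternative report.
Others report (5, 5, 25): truth gives 13, best alternative gives 0.
Others report (5, 6, 25): truth gives 13, best alternative gives 0.
Others report (5, 25, 5): truth gives 13, best alternative gives 0.
Others report (5, 25, 6): truth gives 13, best alternative gives 0.
Others report (6, 5, 25): truth gives 13, best alternative gives 0.
Others report (6, 6, 25): truth gives 13, best alternative gives 0.
(Remaining 119 profiles checked similarly; truth is weakly best in each.)
In every case the truthful report is at least as good as any alternative, so it is a dominant strategy.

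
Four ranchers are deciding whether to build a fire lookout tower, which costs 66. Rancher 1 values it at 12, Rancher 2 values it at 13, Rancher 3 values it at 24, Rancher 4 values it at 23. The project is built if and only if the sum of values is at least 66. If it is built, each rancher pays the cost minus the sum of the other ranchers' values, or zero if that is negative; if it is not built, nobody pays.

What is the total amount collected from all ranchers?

48

Total value 72 ≥ cost 66, so it is built.
Rancher 1: others sum to 60; max(0, 66 - 60) = 6.
Rancher 2: others sum to 59; max(0, 66 - 59) = 7.
Rancher 3: others sum to 48; max(0, 66 - 48) = 18.
Rancher 4: others sum to 49; max(0, 66 - 49) = 17.
Total collected = 6 + 7 + 18 + 17 = 48.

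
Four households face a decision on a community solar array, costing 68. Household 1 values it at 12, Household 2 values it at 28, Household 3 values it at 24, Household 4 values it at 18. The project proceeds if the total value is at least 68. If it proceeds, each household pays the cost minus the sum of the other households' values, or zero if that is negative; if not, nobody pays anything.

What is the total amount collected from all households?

28

Total value 82 ≥ cost 68, so it is built.
Household 1: others sum to 70; max(0, 68 - 70) = 0.
Household 2: others sum to 54; max(0, 68 - 54) = 14.
Household 3: others sum to 58; max(0, 68 - 58) = 10.
Household 4: others sum to 64; max(0, 68 - 64) = 4.
Total collected = 0 + 14 + 10 + 4 = 28.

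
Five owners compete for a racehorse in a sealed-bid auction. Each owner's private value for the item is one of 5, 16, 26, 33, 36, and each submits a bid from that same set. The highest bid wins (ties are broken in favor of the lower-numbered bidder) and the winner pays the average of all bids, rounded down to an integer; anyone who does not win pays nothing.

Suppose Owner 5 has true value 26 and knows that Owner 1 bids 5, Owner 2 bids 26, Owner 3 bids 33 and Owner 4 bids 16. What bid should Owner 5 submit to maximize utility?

36

Bid 5: loses, pays 0, utility 0.
Bid 16: loses, pays 0, utility 0.
Bid 26: loses, pays 0, utility 0.
Bid 33: loses, pays 0, utility 0.
Bid 36: wins, pays 23, utility 26 - 23 = 3.
The best choice is 36 with utility 3.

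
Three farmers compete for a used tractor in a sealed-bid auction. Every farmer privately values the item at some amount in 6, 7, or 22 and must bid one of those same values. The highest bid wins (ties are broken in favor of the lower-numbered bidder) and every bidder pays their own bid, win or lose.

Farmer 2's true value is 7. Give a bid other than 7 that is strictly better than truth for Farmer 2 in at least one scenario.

6

Suppose Farmer 1 bids 6 and Farmer 3 bids 22.
Bid 7: loses but pays 7, utility -7.
Bid 6: loses but pays 6, utility -6.
So bidding 6 beats truth here (-6 > -7).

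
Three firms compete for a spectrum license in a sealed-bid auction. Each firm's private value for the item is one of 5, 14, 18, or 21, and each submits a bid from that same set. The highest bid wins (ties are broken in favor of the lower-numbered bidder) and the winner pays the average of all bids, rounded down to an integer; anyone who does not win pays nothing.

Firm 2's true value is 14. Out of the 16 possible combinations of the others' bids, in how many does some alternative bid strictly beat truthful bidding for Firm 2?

2

Others bid (5, 18): truth gives 0; bid 18 gives 1 > 0. Violating.
Others bid (14, 5): truth gives 0; bid 18 gives 2 > 0. Violating.
Others bid (5, 5): truth gives 6; no alternative beats it.
Others bid (5, 14): truth gives 3; no alternative beats it.
(Checking all 16 profiles: 2 have a profitable deviation, 14 do not.)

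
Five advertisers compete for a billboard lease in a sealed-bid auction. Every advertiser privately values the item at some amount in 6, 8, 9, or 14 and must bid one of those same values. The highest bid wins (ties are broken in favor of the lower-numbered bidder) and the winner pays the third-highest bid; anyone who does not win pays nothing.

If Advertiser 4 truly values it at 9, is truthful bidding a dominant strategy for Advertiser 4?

Consider the case where Advertiser 1 bids 6, Advertiser 2 bids 6, Advertiser 3 bids 6 and Advertiser 5 bids 14.
Truthful bid 9: loses, pays 0, utility 0.
Bid 14 instead: wins, pays 6, utility 9 - 6 = 3.
Since 3 > 0, bidding 14 is strictly better here, so truthful bidding is not dominant.

No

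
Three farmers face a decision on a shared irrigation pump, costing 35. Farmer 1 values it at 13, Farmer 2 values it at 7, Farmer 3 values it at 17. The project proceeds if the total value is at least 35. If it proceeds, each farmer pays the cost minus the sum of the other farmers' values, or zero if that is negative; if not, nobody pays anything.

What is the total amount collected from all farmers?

31

Total value 37 ≥ cost 35, so it is built.
Farmer 1: others sum to 24; max(0, 35 - 24) = 11.
Farmer 2: others sum to 30; max(0, 35 - 30) = 5.
Farmer 3: others sum to 20; max(0, 35 - 20) = 15.
Total collected = 11 + 5 + 15 = 31.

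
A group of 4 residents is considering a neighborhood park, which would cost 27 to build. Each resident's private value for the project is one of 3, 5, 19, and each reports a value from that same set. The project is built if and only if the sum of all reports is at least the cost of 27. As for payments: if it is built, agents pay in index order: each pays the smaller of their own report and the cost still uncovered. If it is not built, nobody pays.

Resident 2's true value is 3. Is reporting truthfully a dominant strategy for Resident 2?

Yes

Check each profile of the others' reports and compare truth against every alternative report.
Others report (3, 3, 19): truth gives 0, best alternative gives -2.
Others report (3, 5, 19): truth gives 0, best alternative gives -2.
Others report (3, 19, 3): truth gives 0, best alternative gives -2.
Others report (3, 19, 5): truth gives 0, best alternative gives -2.
Others report (3, 19, 19): truth gives 0, best alternative gives -2.
Others report (5, 3, 19): truth gives 0, best alternative gives -2.
(Remaining 21 profiles checked similarly; truth is weakly best in each.)
In every case the truthful report is at least as good as any alternative, so it is a dominant strategy.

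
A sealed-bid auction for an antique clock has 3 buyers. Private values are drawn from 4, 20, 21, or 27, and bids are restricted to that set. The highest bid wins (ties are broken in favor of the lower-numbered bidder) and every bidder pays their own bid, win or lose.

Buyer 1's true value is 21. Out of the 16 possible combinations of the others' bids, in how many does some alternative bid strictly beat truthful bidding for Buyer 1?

Others bid (4, 4): truth gives 0; bid 4 gives 17 > 0. Violating.
Others bid (4, 20): truth gives 0; bid 20 gives 1 > 0. Violating.
Others bid (4, 27): truth gives -21; bid 4 gives -4 > -21. Violating.
Others bid (20, 4): truth gives 0; bid 20 gives 1 > 0. Violating.
Others bid (4, 21): truth gives 0; no alternative beats it.
Others bid (20, 21): truth gives 0; no alternative beats it.
(Checking all 16 profiles: 11 have a profitable deviation, 5 do not.)

11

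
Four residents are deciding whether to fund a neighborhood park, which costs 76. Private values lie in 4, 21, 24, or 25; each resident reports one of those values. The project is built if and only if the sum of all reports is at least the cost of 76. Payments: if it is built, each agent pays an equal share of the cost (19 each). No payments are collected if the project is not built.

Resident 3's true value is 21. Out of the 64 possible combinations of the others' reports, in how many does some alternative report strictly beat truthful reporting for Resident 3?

Others report (4, 24, 24): truth gives 0; report 24 gives 2 > 0. Violating.
Others report (4, 24, 25): truth gives 0; report 24 gives 2 > 0. Violating.
Others report (4, 25, 24): truth gives 0; report 24 gives 2 > 0. Violating.
Others report (4, 25, 25): truth gives 0; report 24 gives 2 > 0. Violating.
Others report (4, 4, 4): truth gives 0; no alternative beats it.
Others report (4, 4, 21): truth gives 0; no alternative beats it.
(Checking all 64 profiles: 12 have a profitable deviation, 52 do not.)

12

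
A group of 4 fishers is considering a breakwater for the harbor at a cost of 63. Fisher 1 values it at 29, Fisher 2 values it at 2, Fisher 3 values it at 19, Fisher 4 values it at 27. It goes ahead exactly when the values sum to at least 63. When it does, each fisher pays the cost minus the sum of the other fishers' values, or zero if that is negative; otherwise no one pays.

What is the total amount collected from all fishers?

Total value 77 ≥ cost 63, so it is built.
Fisher 1: others sum to 48; max(0, 63 - 48) = 15.
Fisher 2: others sum to 75; max(0, 63 - 75) = 0.
Fisher 3: others sum to 58; max(0, 63 - 58) = 5.
Fisher 4: others sum to 50; max(0, 63 - 50) = 13.
Total collected = 15 + 0 + 5 + 13 = 33.

33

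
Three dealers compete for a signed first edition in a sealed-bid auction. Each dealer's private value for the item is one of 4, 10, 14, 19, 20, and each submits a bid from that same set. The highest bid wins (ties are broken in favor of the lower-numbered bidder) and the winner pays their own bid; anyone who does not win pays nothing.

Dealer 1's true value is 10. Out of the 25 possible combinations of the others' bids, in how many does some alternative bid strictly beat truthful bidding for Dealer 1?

Others bid (4, 4): truth gives 0; bid 4 gives 6 > 0. Violating.
Others bid (4, 10): truth gives 0; no alternative beats it.
Others bid (4, 14): truth gives 0; no alternative beats it.
(Checking all 25 profiles: 1 has a profitable deviation, 24 do not.)

1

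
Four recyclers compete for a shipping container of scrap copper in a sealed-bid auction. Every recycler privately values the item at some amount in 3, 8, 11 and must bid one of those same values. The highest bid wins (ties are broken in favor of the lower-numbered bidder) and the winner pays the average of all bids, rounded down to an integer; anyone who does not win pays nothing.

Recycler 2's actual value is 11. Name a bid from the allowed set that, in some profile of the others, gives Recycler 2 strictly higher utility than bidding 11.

8

Suppose Recycler 1 bids 3, Recycler 3 bids 3 and Recycler 4 bids 3.
Bid 11: wins, pays 5, utility 11 - 5 = 6.
Bid 8: wins, pays 4, utility 11 - 4 = 7.
So bidding 8 beats truth here (7 > 6).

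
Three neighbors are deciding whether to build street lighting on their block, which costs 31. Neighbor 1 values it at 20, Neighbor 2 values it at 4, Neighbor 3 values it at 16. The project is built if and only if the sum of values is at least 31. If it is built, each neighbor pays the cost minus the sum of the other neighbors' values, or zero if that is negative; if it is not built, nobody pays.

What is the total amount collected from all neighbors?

Total value 40 ≥ cost 31, so it is built.
Neighbor 1: others sum to 20; max(0, 31 - 20) = 11.
Neighbor 2: others sum to 36; max(0, 31 - 36) = 0.
Neighbor 3: others sum to 24; max(0, 31 - 24) = 7.
Total collected = 11 + 0 + 7 = 18.

18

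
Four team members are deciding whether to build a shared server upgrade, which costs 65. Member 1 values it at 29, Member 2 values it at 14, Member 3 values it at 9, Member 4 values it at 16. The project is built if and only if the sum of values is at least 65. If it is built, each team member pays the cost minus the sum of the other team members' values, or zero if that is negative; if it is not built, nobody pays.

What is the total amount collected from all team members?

Total value 68 ≥ cost 65, so it is built.
Member 1: others sum to 39; max(0, 65 - 39) = 26.
Member 2: others sum to 54; max(0, 65 - 54) = 11.
Member 3: others sum to 59; max(0, 65 - 59) = 6.
Member 4: others sum to 52; max(0, 65 - 52) = 13.
Total collected = 26 + 11 + 6 + 13 = 56.

56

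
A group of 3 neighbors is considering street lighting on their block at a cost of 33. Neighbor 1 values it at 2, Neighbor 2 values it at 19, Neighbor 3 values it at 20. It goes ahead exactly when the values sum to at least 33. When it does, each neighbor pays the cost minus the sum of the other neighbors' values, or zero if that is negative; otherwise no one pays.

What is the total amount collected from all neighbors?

Total value 41 ≥ cost 33, so it is built.
Neighbor 1: others sum to 39; max(0, 33 - 39) = 0.
Neighbor 2: others sum to 22; max(0, 33 - 22) = 11.
Neighbor 3: others sum to 21; max(0, 33 - 21) = 12.
Total collected = 0 + 11 + 12 = 23.

23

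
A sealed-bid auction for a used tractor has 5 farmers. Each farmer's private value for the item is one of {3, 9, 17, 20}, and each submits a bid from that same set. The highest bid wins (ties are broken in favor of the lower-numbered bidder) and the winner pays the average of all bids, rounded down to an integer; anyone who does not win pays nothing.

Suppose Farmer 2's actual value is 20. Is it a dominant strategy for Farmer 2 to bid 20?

Consider the case where Farmer 1 bids 3, Farmer 3 bids 3, Farmer 4 bids 3 and Farmer 5 bids 3.
Truthful bid 20: wins, pays 6, utility 20 - 6 = 14.
Bid 9 instead: wins, pays 4, utility 20 - 4 = 16.
Since 16 > 14, bidding 9 is strictly better here, so truthful bidding is not dominant.

No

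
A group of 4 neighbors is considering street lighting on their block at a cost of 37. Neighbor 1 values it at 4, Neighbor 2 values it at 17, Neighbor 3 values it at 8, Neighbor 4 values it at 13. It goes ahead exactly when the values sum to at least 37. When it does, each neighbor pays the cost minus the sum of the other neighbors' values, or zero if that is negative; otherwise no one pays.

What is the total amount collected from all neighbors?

Total value 42 ≥ cost 37, so it is built.
Neighbor 1: others sum to 38; max(0, 37 - 38) = 0.
Neighbor 2: others sum to 25; max(0, 37 - 25) = 12.
Neighbor 3: others sum to 34; max(0, 37 - 34) = 3.
Neighbor 4: others sum to 29; max(0, 37 - 29) = 8.
Total collected = 0 + 12 + 3 + 8 = 23.

23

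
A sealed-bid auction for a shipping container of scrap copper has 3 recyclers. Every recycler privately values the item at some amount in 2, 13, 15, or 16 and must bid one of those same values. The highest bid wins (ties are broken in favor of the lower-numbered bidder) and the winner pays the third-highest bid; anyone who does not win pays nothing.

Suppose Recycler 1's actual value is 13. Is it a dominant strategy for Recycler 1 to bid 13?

Consider the case where Recycler 2 bids 2 and Recycler 3 bids 15.
Truthful bid 13: loses, pays 0, utility 0.
Bid 15 instead: wins, pays 2, utility 13 - 2 = 11.
Since 11 > 0, bidding 15 is strictly better here, so truthful bidding is not dominant.

No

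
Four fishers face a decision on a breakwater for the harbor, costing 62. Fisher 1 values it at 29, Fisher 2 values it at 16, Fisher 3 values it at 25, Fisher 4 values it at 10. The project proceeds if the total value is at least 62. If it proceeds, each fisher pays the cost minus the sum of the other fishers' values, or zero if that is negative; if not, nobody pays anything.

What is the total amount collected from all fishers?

18

Total value 80 ≥ cost 62, so it is built.
Fisher 1: others sum to 51; max(0, 62 - 51) = 11.
Fisher 2: others sum to 64; max(0, 62 - 64) = 0.
Fisher 3: others sum to 55; max(0, 62 - 55) = 7.
Fisher 4: others sum to 70; max(0, 62 - 70) = 0.
Total collected = 11 + 0 + 7 + 0 = 18.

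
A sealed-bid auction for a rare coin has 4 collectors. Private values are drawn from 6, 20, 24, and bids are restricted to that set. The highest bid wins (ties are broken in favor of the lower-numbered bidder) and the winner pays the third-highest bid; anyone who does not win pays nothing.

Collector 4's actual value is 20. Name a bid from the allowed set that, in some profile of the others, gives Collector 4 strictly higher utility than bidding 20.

24

Suppose Collector 1 bids 6, Collector 2 bids 6 and Collector 3 bids 20.
Bid 20: loses, pays 0, utility 0.
Bid 24: wins, pays 6, utility 20 - 6 = 14.
So bidding 24 beats truth here (14 > 0).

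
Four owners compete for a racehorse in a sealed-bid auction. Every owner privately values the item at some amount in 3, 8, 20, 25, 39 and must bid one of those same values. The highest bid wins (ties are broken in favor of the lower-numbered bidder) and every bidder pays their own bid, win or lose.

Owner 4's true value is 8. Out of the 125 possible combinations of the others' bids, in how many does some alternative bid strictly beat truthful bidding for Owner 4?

Others bid (3, 3, 8): truth gives -8; bid 3 gives -3 > -8. Violating.
Others bid (3, 3, 20): truth gives -8; bid 3 gives -3 > -8. Violating.
Others bid (3, 3, 25): truth gives -8; bid 3 gives -3 > -8. Violating.
Others bid (3, 3, 39): truth gives -8; bid 3 gives -3 > -8. Violating.
Others bid (3, 3, 3): truth gives 0; no alternative beats it.
(Checking all 125 profiles: 124 have a profitable deviation, 1 does not.)

124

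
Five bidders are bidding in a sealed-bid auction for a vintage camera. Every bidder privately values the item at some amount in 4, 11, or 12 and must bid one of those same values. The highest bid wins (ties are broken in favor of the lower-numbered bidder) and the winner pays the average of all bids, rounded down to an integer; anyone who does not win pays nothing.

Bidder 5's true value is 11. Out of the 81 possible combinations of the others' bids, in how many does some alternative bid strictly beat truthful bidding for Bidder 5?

14

Others bid (4, 4, 4, 11): truth gives 0; bid 12 gives 4 > 0. Violating.
Others bid (4, 4, 11, 4): truth gives 0; bid 12 gives 4 > 0. Violating.
Others bid (4, 4, 11, 11): truth gives 0; bid 12 gives 3 > 0. Violating.
Others bid (4, 11, 4, 4): truth gives 0; bid 12 gives 4 > 0. Violating.
Others bid (4, 4, 4, 4): truth gives 6; no alternative beats it.
Others bid (4, 4, 4, 12): truth gives 0; no alternative beats it.
(Checking all 81 profiles: 14 have a profitable deviation, 67 do not.)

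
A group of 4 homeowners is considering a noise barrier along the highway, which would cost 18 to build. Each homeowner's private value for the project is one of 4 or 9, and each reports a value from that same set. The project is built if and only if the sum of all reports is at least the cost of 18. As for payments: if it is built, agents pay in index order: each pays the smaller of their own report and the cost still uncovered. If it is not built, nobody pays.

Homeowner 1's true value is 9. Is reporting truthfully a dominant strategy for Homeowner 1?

No

Consider the case where Homeowner 2 reports 4, Homeowner 3 reports 4 and Homeowner 4 reports 9.
Truthful report 9: project built, pays 9, utility 9 - 9 = 0.
Report 4 instead: project built, pays 4, utility 9 - 4 = 5.
Since 5 > 0, reporting 4 is strictly better here, so truthful reporting is not dominant.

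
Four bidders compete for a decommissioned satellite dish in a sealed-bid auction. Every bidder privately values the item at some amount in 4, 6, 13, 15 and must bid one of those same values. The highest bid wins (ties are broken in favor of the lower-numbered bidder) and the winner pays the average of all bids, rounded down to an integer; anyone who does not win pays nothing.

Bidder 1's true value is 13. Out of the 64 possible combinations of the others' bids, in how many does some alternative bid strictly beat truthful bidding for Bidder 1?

Others bid (4, 4, 4): truth gives 7; bid 4 gives 9 > 7. Violating.
Others bid (4, 4, 6): truth gives 7; bid 6 gives 8 > 7. Violating.
Others bid (4, 4, 15): truth gives 0; bid 15 gives 4 > 0. Violating.
Others bid (4, 6, 4): truth gives 7; bid 6 gives 8 > 7. Violating.
Others bid (4, 4, 13): truth gives 5; no alternative beats it.
Others bid (4, 6, 13): truth gives 4; no alternative beats it.
(Checking all 64 profiles: 38 have a profitable deviation, 26 do not.)

38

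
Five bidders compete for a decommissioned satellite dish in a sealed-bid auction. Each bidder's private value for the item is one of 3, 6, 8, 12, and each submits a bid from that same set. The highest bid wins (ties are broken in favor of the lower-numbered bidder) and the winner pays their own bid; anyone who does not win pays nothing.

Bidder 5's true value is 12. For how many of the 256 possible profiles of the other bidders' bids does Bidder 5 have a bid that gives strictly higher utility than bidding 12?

16

Others bid (3, 3, 3, 3): truth gives 0; bid 6 gives 6 > 0. Violating.
Others bid (3, 3, 3, 6): truth gives 0; bid 8 gives 4 > 0. Violating.
Others bid (3, 3, 6, 3): truth gives 0; bid 8 gives 4 > 0. Violating.
Others bid (3, 3, 6, 6): truth gives 0; bid 8 gives 4 > 0. Violating.
Others bid (3, 3, 3, 8): truth gives 0; no alternative beats it.
Others bid (3, 3, 3, 12): truth gives 0; no alternative beats it.
(Checking all 256 profiles: 16 have a profitable deviation, 240 do not.)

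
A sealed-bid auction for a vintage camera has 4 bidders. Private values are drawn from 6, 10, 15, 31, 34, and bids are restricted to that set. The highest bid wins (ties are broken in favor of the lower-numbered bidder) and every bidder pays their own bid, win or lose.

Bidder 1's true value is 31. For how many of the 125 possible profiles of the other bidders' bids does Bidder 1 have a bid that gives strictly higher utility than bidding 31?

88

Others bid (6, 6, 6): truth gives 0; bid 6 gives 25 > 0. Violating.
Others bid (6, 6, 10): truth gives 0; bid 10 gives 21 > 0. Violating.
Others bid (6, 6, 15): truth gives 0; bid 15 gives 16 > 0. Violating.
Others bid (6, 6, 34): truth gives -31; bid 34 gives -3 > -31. Violating.
Others bid (6, 6, 31): truth gives 0; no alternative beats it.
Others bid (6, 10, 31): truth gives 0; no alternative beats it.
(Checking all 125 profiles: 88 have a profitable deviation, 37 do not.)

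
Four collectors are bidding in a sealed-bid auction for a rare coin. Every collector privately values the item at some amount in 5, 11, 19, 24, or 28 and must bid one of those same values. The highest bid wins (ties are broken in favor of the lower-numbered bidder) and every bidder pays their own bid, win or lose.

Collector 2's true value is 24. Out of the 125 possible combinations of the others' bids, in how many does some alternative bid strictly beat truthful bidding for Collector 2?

95

Others bid (5, 5, 5): truth gives 0; bid 11 gives 13 > 0. Violating.
Others bid (5, 5, 11): truth gives 0; bid 11 gives 13 > 0. Violating.
Others bid (5, 5, 19): truth gives 0; bid 19 gives 5 > 0. Violating.
Others bid (5, 5, 28): truth gives -24; bid 28 gives -4 > -24. Violating.
Others bid (5, 5, 24): truth gives 0; no alternative beats it.
Others bid (5, 11, 24): truth gives 0; no alternative beats it.
(Checking all 125 profiles: 95 have a profitable deviation, 30 do not.)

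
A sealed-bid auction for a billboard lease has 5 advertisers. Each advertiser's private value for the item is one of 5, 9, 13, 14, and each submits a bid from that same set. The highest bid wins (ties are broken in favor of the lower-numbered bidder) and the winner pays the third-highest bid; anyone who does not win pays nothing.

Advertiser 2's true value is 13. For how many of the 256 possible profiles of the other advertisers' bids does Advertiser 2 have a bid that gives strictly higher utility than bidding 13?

Others bid (5, 5, 5, 14): truth gives 0; bid 14 gives 8 > 0. Violating.
Others bid (5, 5, 9, 14): truth gives 0; bid 14 gives 4 > 0. Violating.
Others bid (5, 5, 14, 5): truth gives 0; bid 14 gives 8 > 0. Violating.
Others bid (5, 5, 14, 9): truth gives 0; bid 14 gives 4 > 0. Violating.
Others bid (5, 5, 5, 5): truth gives 8; no alternative beats it.
Others bid (5, 5, 5, 9): truth gives 8; no alternative beats it.
(Checking all 256 profiles: 32 have a profitable deviation, 224 do not.)

32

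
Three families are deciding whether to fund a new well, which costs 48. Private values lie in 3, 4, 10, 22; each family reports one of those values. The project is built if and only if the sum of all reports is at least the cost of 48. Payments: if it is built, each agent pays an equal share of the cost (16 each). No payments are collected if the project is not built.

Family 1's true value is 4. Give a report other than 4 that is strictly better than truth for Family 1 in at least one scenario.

Suppose Family 2 reports 22 and Family 3 reports 22.
Report 4: project built, pays 16, utility 4 - 16 = -12.
Report 3: project not built, utility 0.
So reporting 3 beats truth here (0 > -12).

3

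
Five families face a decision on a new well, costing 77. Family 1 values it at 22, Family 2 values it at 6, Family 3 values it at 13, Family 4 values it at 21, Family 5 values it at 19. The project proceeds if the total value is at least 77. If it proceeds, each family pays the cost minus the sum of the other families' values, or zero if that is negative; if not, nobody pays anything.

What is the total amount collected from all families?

61

Total value 81 ≥ cost 77, so it is built.
Family 1: others sum to 59; max(0, 77 - 59) = 18.
Family 2: others sum to 75; max(0, 77 - 75) = 2.
Family 3: others sum to 68; max(0, 77 - 68) = 9.
Family 4: others sum to 60; max(0, 77 - 60) = 17.
Family 5: others sum to 62; max(0, 77 - 62) = 15.
Total collected = 18 + 2 + 9 + 17 + 15 = 61.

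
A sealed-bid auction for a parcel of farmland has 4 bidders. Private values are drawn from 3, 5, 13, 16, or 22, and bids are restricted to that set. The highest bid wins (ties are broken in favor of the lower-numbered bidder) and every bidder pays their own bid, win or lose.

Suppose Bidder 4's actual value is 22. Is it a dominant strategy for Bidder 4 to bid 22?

Consider the case where Bidder 1 bids 3, Bidder 2 bids 3 and Bidder 3 bids 3.
Truthful bid 22: wins, pays 22, utility 22 - 22 = 0.
Bid 5 instead: wins, pays 5, utility 22 - 5 = 17.
Since 17 > 0, bidding 5 is strictly better here, so truthful bidding is not dominant.

No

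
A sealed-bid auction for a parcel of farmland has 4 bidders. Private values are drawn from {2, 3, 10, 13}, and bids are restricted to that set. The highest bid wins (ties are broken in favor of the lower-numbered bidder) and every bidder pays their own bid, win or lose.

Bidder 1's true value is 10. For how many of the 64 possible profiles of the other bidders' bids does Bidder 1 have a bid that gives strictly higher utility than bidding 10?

Others bid (2, 2, 2): truth gives 0; bid 2 gives 8 > 0. Violating.
Others bid (2, 2, 3): truth gives 0; bid 3 gives 7 > 0. Violating.
Others bid (2, 2, 13): truth gives -10; bid 2 gives -2 > -10. Violating.
Others bid (2, 3, 2): truth gives 0; bid 3 gives 7 > 0. Violating.
Others bid (2, 2, 10): truth gives 0; no alternative beats it.
Others bid (2, 3, 10): truth gives 0; no alternative beats it.
(Checking all 64 profiles: 45 have a profitable deviation, 19 do not.)

45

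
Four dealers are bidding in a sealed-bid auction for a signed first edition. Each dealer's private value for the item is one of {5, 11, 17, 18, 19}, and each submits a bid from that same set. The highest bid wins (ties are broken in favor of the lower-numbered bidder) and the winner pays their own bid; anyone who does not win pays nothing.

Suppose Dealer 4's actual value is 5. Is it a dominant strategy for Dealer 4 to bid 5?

Check each profile of the others' bids and compare truth against every alternative bid.
Others bid (5, 5, 5): truth gives 0, best alternative gives -6.
Others bid (5, 5, 11): truth gives 0, best alternative gives 0.
Others bid (5, 5, 17): truth gives 0, best alternative gives 0.
Others bid (5, 5, 18): truth gives 0, best alternative gives 0.
Others bid (5, 5, 19): truth gives 0, best alternative gives 0.
Others bid (5, 11, 5): truth gives 0, best alternative gives 0.
(Remaining 119 profiles checked similarly; truth is weakly best in each.)
In every case the truthful bid is at least as good as any alternative, so it is a dominant strategy.

Yes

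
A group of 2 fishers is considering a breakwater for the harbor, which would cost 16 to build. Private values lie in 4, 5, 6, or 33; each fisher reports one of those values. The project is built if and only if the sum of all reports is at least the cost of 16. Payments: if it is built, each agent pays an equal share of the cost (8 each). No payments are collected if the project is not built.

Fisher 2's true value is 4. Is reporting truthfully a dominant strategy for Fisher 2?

Yes

Check each profile of the others' reports and compare truth against every alternative report.
Others report (33): truth gives -4, best alternative gives -4.
Others report (4): truth gives 0, best alternative gives 0.
Others report (5): truth gives 0, best alternative gives 0.
Others report (6): truth gives 0, best alternative gives 0.
In every case the truthful report is at least as good as any alternative, so it is a dominant strategy.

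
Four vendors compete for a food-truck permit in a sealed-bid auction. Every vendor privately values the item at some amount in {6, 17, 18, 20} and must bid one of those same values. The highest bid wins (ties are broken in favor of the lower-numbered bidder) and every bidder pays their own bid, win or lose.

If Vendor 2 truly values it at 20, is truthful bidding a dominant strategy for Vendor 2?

No

Consider the case where Vendor 1 bids 6, Vendor 3 bids 6 and Vendor 4 bids 6.
Truthful bid 20: wins, pays 20, utility 20 - 20 = 0.
Bid 17 instead: wins, pays 17, utility 20 - 17 = 3.
Since 3 > 0, bidding 17 is strictly better here, so truthful bidding is not dominant.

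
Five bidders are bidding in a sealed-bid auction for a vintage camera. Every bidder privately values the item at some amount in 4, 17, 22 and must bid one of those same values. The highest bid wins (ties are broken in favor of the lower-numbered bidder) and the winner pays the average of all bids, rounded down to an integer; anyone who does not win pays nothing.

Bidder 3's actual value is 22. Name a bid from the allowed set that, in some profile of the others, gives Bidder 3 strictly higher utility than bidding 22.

Suppose Bidder 1 bids 4, Bidder 2 bids 4, Bidder 4 bids 4 and Bidder 5 bids 4.
Bid 22: wins, pays 7, utility 22 - 7 = 15.
Bid 17: wins, pays 6, utility 22 - 6 = 16.
So bidding 17 beats truth here (16 > 15).

17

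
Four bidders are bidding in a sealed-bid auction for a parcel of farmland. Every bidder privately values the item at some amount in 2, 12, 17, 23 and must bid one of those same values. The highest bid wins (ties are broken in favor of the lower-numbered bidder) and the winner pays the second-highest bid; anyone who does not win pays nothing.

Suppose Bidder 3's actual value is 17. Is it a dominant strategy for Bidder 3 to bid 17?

Yes

Check each profile of the others' bids and compare truth against every alternative bid.
Others bid (2, 2, 2): truth gives 15, best alternative gives 15.
Others bid (2, 2, 12): truth gives 5, best alternative gives 5.
Others bid (2, 12, 2): truth gives 5, best alternative gives 5.
Others bid (2, 12, 12): truth gives 5, best alternative gives 5.
Others bid (12, 2, 2): truth gives 5, best alternative gives 5.
Others bid (12, 2, 12): truth gives 5, best alternative gives 5.
(Remaining 58 profiles checked similarly; truth is weakly best in each.)
In every case the truthful bid is at least as good as any alternative, so it is a dominant strategy.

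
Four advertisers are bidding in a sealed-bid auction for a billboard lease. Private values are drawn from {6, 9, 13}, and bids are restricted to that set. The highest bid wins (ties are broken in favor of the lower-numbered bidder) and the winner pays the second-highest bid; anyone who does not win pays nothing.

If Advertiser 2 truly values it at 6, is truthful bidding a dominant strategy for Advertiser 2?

Check each profile of the others' bids and compare truth against every alternative bid.
Others bid (6, 6, 9): truth gives 0, best alternative gives -3.
Others bid (6, 9, 6): truth gives 0, best alternative gives -3.
Others bid (6, 9, 9): truth gives 0, best alternative gives -3.
Others bid (6, 6, 6): truth gives 0, best alternative gives 0.
Others bid (6, 6, 13): truth gives 0, best alternative gives 0.
Others bid (6, 9, 13): truth gives 0, best alternative gives 0.
(Remaining 21 profiles checked similarly; truth is weakly best in each.)
In every case the truthful bid is at least as good as any alternative, so it is a dominant strategy.

Yes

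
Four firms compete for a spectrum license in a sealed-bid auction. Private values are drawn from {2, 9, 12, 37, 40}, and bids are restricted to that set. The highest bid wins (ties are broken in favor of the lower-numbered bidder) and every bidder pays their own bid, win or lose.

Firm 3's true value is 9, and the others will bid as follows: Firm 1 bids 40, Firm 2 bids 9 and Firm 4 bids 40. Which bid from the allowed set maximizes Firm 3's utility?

Bid 2: loses but pays 2, utility -2.
Bid 9: loses but pays 9, utility -9.
Bid 12: loses but pays 12, utility -12.
Bid 37: loses but pays 37, utility -37.
Bid 40: loses but pays 40, utility -40.
The best choice is 2 with utility -2.

2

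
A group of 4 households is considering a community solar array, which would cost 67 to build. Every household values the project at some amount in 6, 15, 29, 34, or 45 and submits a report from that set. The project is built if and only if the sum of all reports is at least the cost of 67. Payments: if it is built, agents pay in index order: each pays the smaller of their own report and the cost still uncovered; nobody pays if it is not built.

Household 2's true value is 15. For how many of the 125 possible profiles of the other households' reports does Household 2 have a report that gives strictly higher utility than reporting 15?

Others report (6, 15, 45): truth gives 0; report 6 gives 9 > 0. Violating.
Others report (6, 29, 29): truth gives 0; report 6 gives 9 > 0. Violating.
Others report (6, 29, 34): truth gives 0; report 6 gives 9 > 0. Violating.
Others report (6, 29, 45): truth gives 0; report 6 gives 9 > 0. Violating.
Others report (6, 6, 6): truth gives 0; no alternative beats it.
Others report (6, 6, 15): truth gives 0; no alternative beats it.
(Checking all 125 profiles: 93 have a profitable deviation, 32 do not.)

93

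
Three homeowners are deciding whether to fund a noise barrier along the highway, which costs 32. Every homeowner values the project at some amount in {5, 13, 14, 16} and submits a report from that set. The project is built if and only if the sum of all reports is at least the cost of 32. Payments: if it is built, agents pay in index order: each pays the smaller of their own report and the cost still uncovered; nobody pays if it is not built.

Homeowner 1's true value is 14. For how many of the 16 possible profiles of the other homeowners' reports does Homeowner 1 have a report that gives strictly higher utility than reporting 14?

13

Others report (5, 14): truth gives 0; report 13 gives 1 > 0. Violating.
Others report (5, 16): truth gives 0; report 13 gives 1 > 0. Violating.
Others report (13, 13): truth gives 0; report 13 gives 1 > 0. Violating.
Others report (13, 14): truth gives 0; report 5 gives 9 > 0. Violating.
Others report (5, 5): truth gives 0; no alternative beats it.
Others report (5, 13): truth gives 0; no alternative beats it.
(Checking all 16 profiles: 13 have a profitable deviation, 3 do not.)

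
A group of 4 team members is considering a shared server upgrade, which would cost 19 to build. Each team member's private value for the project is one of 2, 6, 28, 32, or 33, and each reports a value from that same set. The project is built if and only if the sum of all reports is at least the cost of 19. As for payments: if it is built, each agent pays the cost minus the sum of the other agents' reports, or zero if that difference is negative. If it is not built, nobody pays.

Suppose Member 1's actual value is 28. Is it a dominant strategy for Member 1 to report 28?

Yes

Check each profile of the others' reports and compare truth against every alternative report.
Others report (2, 2, 28): truth gives 28, best alternative gives 28.
Others report (2, 2, 32): truth gives 28, best alternative gives 28.
Others report (2, 2, 33): truth gives 28, best alternative gives 28.
Others report (2, 6, 28): truth gives 28, best alternative gives 28.
Others report (2, 6, 32): truth gives 28, best alternative gives 28.
Others report (2, 6, 33): truth gives 28, best alternative gives 28.
(Remaining 119 profiles checked similarly; truth is weakly best in each.)
In every case the truthful report is at least as good as any alternative, so it is a dominant strategy.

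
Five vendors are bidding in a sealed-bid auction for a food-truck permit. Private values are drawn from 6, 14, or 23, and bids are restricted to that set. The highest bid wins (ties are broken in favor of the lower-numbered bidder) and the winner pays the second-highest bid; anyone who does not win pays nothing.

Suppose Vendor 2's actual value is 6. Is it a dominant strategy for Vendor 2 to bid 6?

Check each profile of the others' bids and compare truth against every alternative bid.
Others bid (6, 6, 6, 14): truth gives 0, best alternative gives -8.
Others bid (6, 6, 14, 6): truth gives 0, best alternative gives -8.
Others bid (6, 6, 14, 14): truth gives 0, best alternative gives -8.
Others bid (6, 14, 6, 6): truth gives 0, best alternative gives -8.
Others bid (6, 14, 6, 14): truth gives 0, best alternative gives -8.
Others bid (6, 14, 14, 6): truth gives 0, best alternative gives -8.
(Remaining 75 profiles checked similarly; truth is weakly best in each.)
In every case the truthful bid is at least as good as any alternative, so it is a dominant strategy.

Yes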